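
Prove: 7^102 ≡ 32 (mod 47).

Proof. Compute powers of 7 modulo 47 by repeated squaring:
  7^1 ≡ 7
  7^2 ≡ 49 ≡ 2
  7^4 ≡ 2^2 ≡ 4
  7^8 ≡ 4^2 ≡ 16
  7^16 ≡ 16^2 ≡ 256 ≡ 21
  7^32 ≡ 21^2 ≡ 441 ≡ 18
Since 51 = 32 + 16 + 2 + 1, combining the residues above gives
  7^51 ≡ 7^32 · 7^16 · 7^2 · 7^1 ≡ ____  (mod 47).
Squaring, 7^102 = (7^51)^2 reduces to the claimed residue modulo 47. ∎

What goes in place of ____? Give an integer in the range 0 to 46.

7^32 · 7^16 · 7^2 · 7^1 ≡ 18 · 21 · 2 · 7 = 5292.
5292 mod 47 = 28, so 7^51 ≡ 28 (mod 47).

28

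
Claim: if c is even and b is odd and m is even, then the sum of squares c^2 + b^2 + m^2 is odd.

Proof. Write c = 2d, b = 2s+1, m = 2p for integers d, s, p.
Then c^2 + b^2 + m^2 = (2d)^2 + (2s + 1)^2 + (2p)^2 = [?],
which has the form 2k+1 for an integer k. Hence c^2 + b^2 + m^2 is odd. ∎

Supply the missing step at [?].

2(2d^2 + 2p^2 + 2s^2 + 2s) + 1

(2d)^2 + (2s + 1)^2 + (2p)^2 = 4d^2 + 4p^2 + 4s^2 + 4s + 1
= 2(2d^2 + 2p^2 + 2s^2 + 2s) + 1.
Since 2d^2 + 2p^2 + 2s^2 + 2s is an integer, the sum of squares is of the form 2k+1 for an integer k.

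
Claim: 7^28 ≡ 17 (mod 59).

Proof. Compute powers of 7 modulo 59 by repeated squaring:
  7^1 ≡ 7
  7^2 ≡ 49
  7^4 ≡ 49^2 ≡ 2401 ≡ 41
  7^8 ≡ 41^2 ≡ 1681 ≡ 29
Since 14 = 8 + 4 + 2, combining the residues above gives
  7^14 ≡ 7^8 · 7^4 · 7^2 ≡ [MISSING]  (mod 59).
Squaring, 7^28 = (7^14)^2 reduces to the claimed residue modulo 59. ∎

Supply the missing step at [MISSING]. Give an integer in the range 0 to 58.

Multiply the listed residues: 29 · 41 · 49 = 1189 → 58261.
Reducing modulo 59: 58261 = 987·59 + 28, so 7^14 ≡ 28.

28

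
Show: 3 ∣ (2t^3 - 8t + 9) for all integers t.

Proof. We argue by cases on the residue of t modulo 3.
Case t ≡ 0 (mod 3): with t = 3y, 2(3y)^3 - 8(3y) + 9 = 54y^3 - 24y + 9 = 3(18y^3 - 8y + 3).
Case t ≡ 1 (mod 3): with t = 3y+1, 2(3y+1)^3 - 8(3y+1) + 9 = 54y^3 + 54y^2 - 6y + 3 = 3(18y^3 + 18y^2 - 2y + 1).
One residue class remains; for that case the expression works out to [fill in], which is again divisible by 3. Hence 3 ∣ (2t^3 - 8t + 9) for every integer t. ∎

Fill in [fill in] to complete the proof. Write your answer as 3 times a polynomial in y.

3(18y^3 + 36y^2 + 16y + 3)

The residues treated are {0, 1}, so the missing case is t ≡ 2 (mod 3); write t = 3y+2.
Then 2(3y+2)^3 - 8(3y+2) + 9 = 54y^3 + 108y^2 + 48y + 9 = 3(18y^3 + 36y^2 + 16y + 3).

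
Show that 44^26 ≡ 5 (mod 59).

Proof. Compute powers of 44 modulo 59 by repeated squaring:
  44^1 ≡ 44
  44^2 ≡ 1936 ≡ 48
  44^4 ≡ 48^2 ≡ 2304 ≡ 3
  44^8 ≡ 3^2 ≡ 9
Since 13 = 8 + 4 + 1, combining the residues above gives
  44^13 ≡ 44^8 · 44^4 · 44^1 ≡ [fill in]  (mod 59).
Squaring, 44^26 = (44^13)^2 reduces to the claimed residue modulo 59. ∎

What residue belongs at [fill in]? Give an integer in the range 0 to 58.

8

44^8 · 44^4 · 44^1 ≡ 9 · 3 · 44 = 1188.
1188 mod 59 = 8, so 44^13 ≡ 8 (mod 59).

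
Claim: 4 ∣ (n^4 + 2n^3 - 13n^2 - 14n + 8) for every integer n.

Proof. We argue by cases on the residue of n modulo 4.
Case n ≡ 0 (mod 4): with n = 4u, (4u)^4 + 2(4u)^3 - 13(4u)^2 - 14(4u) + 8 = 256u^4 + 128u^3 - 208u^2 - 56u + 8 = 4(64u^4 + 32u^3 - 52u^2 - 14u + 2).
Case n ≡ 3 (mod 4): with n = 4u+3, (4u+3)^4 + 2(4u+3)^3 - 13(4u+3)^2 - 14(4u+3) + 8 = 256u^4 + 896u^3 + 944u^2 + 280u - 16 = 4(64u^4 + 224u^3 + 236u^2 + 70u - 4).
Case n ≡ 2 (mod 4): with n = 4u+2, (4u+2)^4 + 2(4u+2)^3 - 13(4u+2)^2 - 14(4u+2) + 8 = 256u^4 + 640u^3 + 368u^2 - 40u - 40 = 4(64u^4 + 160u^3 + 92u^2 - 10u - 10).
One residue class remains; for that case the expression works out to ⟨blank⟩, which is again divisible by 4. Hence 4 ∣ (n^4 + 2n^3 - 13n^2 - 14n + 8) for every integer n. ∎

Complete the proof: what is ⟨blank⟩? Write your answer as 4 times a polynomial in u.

4(64u^4 + 96u^3 - 4u^2 - 30u - 4)

The residues treated are {0, 3, 2}, so the missing case is n ≡ 1 (mod 4); write n = 4u+1.
Then (4u+1)^4 + 2(4u+1)^3 - 13(4u+1)^2 - 14(4u+1) + 8 = 256u^4 + 384u^3 - 16u^2 - 120u - 16 = 4(64u^4 + 96u^3 - 4u^2 - 30u - 4).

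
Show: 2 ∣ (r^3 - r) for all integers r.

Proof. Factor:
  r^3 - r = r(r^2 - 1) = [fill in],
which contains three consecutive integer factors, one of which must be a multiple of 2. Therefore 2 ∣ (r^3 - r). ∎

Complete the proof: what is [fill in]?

r(r^2 - 1) = r(r - 1)(r + 1) = (r - 1)r(r + 1).
These three factors are consecutive integers, so their product is divisible by 2.

(r - 1)r(r + 1)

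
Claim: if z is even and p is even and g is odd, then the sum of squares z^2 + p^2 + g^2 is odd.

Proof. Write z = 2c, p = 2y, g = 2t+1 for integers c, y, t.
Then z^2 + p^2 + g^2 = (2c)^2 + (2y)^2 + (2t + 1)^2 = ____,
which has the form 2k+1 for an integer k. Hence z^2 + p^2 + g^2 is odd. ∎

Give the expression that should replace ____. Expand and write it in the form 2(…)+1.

(2c)^2 + (2y)^2 + (2t + 1)^2 = 4c^2 + 4t^2 + 4t + 4y^2 + 1
= 2(2c^2 + 2t^2 + 2t + 2y^2) + 1.
Since 2c^2 + 2t^2 + 2t + 2y^2 is an integer, the sum of squares is of the form 2k+1 for an integer k.

2(2c^2 + 2t^2 + 2t + 2y^2) + 1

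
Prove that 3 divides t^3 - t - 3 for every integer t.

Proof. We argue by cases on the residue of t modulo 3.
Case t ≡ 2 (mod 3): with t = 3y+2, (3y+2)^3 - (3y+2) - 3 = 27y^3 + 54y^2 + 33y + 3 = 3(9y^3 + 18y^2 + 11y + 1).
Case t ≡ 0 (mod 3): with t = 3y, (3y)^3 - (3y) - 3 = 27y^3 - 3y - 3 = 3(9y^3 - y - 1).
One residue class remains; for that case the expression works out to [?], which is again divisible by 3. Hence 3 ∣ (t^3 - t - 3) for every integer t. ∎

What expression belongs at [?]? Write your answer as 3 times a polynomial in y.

3(9y^3 + 9y^2 + 2y - 1)

Only t ≡ 1 (mod 3) is unaccounted for. Put t = 3y+1:
(3y+1)^3 - (3y+1) - 3 expands to 27y^3 + 27y^2 + 6y - 3,
and factoring out 3 leaves 3(9y^3 + 9y^2 + 2y - 1).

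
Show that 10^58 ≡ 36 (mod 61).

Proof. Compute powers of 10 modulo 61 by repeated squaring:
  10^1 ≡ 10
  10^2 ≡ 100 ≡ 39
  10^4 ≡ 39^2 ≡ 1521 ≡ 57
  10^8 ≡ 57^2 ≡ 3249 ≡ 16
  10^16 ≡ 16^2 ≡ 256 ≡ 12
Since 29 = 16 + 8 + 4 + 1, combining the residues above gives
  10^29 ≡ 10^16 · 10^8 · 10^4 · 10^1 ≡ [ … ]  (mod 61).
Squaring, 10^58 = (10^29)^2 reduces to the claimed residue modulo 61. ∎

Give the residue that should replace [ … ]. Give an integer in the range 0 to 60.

6

10^16 · 10^8 · 10^4 · 10^1 ≡ 12 · 16 · 57 · 10 = 109440.
109440 mod 61 = 6, so 10^29 ≡ 6 (mod 61).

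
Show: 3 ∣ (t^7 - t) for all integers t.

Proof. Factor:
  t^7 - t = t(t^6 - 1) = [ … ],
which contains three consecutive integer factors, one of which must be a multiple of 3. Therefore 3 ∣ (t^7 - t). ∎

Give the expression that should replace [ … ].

(t - 1)t(t + 1)(t^4 + t^2 + 1)

t^6 - 1 = (t^2 - 1)(t^4 + t^2 + 1), and t^2 - 1 = (t-1)(t+1).
So t(t^6 - 1) = (t - 1)t(t + 1)(t^4 + t^2 + 1).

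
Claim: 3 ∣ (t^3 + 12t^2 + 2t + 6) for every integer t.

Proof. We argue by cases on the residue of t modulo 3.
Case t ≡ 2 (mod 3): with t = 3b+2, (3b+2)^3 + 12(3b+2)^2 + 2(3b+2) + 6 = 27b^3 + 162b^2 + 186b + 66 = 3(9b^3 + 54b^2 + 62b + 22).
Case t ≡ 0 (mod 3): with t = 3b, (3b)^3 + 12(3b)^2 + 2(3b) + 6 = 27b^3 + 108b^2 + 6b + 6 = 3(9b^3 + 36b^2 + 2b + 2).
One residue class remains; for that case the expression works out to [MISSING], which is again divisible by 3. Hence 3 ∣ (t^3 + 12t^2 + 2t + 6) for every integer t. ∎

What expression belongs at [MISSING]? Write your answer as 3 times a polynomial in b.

3(9b^3 + 45b^2 + 29b + 7)

The residues treated are {2, 0}, so the missing case is t ≡ 1 (mod 3); write t = 3b+1.
Then (3b+1)^3 + 12(3b+1)^2 + 2(3b+1) + 6 = 27b^3 + 135b^2 + 87b + 21 = 3(9b^3 + 45b^2 + 29b + 7).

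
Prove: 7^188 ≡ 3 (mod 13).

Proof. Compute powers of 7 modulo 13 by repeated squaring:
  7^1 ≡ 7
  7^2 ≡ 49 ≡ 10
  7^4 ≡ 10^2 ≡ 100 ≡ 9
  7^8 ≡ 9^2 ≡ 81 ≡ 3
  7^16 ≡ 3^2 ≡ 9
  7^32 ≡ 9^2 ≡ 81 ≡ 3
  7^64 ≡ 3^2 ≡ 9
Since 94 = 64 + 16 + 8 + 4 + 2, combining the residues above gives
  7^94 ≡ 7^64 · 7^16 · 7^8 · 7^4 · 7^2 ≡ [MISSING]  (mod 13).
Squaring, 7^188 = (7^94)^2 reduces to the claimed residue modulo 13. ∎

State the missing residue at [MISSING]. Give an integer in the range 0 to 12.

4

Multiply the listed residues: 9 · 9 · 3 · 9 · 10 = 81 → 243 → 2187 → 21870.
Reducing modulo 13: 21870 = 1682·13 + 4, so 7^94 ≡ 4.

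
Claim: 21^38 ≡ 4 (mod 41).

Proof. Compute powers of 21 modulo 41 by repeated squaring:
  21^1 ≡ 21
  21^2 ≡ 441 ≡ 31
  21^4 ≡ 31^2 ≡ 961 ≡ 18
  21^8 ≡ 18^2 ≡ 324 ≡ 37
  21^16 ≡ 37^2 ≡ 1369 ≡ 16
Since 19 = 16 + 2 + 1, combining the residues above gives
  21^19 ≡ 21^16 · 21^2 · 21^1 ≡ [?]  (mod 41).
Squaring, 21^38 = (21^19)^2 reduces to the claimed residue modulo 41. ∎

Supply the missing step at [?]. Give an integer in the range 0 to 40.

21^16 · 21^2 · 21^1 ≡ 16 · 31 · 21 = 10416.
10416 mod 41 = 2, so 21^19 ≡ 2 (mod 41).

2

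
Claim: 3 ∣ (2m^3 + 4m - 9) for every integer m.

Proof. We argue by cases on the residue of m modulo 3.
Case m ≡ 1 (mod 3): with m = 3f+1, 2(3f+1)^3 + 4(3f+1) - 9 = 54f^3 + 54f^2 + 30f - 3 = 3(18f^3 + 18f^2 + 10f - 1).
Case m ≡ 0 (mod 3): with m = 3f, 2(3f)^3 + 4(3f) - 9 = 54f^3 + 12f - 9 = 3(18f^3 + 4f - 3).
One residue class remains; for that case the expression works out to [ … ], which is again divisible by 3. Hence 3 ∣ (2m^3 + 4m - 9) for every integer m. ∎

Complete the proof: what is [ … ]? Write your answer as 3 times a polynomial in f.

3(18f^3 + 36f^2 + 28f + 5)

The residues treated are {1, 0}, so the missing case is m ≡ 2 (mod 3); write m = 3f+2.
Then 2(3f+2)^3 + 4(3f+2) - 9 = 54f^3 + 108f^2 + 84f + 15 = 3(18f^3 + 36f^2 + 28f + 5).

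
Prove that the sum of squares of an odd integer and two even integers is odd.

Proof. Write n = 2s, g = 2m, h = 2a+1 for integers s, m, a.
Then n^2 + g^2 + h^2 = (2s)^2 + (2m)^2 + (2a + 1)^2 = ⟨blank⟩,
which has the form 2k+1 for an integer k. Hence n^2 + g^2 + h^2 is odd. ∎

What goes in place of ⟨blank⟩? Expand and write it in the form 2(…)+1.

2(2a^2 + 2a + 2m^2 + 2s^2) + 1

(2s)^2 + (2m)^2 + (2a + 1)^2 = 4a^2 + 4a + 4m^2 + 4s^2 + 1
= 2(2a^2 + 2a + 2m^2 + 2s^2) + 1.
Since 2a^2 + 2a + 2m^2 + 2s^2 is an integer, the sum of squares is of the form 2k+1 for an integer k.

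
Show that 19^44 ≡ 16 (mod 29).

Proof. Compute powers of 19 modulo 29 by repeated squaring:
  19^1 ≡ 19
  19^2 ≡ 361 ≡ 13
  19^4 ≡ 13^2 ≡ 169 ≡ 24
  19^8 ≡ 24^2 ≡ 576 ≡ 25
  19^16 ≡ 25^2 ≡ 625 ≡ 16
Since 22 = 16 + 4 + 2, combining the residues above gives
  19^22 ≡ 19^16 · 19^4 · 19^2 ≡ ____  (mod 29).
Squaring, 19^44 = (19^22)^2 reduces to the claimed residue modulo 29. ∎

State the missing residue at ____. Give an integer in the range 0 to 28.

4

Multiply the listed residues: 16 · 24 · 13 = 384 → 4992.
Reducing modulo 29: 4992 = 172·29 + 4, so 19^22 ≡ 4.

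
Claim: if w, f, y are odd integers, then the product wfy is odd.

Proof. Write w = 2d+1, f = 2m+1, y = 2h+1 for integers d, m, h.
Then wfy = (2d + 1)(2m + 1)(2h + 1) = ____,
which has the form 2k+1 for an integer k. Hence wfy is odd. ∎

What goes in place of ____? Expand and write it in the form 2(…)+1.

Expanding: (2d + 1)(2m + 1)(2h + 1) = 8dhm + 4dh + 4dm + 2d + 4hm + 2h + 2m + 1.
Every term except the constant is even, so this is 2(4dhm + 2dh + 2dm + d + 2hm + h + m) + 1,
and 4dhm + 2dh + 2dm + d + 2hm + h + m ∈ ℤ gives the required form.

2(4dhm + 2dh + 2dm + d + 2hm + h + m) + 1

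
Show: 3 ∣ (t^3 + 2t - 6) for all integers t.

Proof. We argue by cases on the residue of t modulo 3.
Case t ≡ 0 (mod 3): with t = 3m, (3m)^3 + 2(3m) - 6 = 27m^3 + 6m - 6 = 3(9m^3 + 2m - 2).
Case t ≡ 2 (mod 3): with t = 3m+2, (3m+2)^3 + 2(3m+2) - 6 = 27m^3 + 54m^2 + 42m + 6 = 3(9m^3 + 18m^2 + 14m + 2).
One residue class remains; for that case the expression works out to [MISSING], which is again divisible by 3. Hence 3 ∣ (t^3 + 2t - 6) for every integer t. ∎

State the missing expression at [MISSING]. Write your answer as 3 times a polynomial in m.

The residues treated are {0, 2}, so the missing case is t ≡ 1 (mod 3); write t = 3m+1.
Then (3m+1)^3 + 2(3m+1) - 6 = 27m^3 + 27m^2 + 15m - 3 = 3(9m^3 + 9m^2 + 5m - 1).

3(9m^3 + 9m^2 + 5m - 1)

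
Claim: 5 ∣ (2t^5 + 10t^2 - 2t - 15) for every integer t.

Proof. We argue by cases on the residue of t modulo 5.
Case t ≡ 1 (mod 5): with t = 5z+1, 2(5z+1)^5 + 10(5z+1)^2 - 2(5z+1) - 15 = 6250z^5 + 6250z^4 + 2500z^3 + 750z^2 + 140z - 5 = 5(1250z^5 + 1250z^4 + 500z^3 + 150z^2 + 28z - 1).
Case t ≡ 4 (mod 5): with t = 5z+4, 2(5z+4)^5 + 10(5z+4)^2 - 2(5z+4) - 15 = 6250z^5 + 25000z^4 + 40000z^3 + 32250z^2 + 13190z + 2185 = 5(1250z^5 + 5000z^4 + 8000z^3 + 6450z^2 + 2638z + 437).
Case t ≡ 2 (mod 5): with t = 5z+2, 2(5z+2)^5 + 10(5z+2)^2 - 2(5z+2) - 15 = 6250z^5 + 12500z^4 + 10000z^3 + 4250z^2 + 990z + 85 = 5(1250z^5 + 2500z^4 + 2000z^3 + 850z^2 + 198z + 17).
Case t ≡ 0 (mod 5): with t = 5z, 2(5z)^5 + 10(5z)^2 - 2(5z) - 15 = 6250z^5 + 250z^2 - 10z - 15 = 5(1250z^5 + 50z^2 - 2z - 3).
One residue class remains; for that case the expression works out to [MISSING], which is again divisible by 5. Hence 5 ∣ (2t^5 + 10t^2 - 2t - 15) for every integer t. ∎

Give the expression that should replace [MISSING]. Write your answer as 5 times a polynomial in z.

5(1250z^5 + 3750z^4 + 4500z^3 + 2750z^2 + 868z + 111)

The residues treated are {1, 4, 2, 0}, so the missing case is t ≡ 3 (mod 5); write t = 5z+3.
Then 2(5z+3)^5 + 10(5z+3)^2 - 2(5z+3) - 15 = 6250z^5 + 18750z^4 + 22500z^3 + 13750z^2 + 4340z + 555 = 5(1250z^5 + 3750z^4 + 4500z^3 + 2750z^2 + 868z + 111).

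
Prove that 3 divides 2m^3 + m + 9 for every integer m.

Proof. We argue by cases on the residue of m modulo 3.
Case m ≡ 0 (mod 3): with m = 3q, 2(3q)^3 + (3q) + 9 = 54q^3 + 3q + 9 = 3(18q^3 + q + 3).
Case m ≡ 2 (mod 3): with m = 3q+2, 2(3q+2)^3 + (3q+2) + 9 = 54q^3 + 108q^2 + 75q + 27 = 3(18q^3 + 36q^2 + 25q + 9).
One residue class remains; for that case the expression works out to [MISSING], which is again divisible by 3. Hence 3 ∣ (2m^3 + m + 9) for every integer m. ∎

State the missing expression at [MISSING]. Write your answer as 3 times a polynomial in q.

3(18q^3 + 18q^2 + 7q + 4)

The residues treated are {0, 2}, so the missing case is m ≡ 1 (mod 3); write m = 3q+1.
Then 2(3q+1)^3 + (3q+1) + 9 = 54q^3 + 54q^2 + 21q + 12 = 3(18q^3 + 18q^2 + 7q + 4).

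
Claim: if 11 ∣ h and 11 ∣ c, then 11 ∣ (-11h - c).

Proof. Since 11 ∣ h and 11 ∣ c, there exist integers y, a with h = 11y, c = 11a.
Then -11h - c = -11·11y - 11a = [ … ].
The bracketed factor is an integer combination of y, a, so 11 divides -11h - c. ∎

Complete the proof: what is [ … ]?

Each term has a factor of 11: -11·11y - 11a = 11·(-a - 11y).
Since -a - 11y is an integer, 11 ∣ (-11h - c).

11(-a - 11y)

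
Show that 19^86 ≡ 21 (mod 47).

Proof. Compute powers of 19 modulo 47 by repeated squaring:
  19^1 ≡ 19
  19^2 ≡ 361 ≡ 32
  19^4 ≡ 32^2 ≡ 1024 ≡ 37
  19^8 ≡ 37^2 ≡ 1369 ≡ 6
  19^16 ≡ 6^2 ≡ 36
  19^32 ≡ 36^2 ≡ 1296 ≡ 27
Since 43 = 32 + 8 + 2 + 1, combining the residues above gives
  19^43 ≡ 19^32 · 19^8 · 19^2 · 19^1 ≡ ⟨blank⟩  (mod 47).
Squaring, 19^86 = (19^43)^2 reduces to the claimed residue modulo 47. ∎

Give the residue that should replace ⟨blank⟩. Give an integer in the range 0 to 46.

19^32 · 19^8 · 19^2 · 19^1 ≡ 27 · 6 · 32 · 19 = 98496.
98496 mod 47 = 31, so 19^43 ≡ 31 (mod 47).

31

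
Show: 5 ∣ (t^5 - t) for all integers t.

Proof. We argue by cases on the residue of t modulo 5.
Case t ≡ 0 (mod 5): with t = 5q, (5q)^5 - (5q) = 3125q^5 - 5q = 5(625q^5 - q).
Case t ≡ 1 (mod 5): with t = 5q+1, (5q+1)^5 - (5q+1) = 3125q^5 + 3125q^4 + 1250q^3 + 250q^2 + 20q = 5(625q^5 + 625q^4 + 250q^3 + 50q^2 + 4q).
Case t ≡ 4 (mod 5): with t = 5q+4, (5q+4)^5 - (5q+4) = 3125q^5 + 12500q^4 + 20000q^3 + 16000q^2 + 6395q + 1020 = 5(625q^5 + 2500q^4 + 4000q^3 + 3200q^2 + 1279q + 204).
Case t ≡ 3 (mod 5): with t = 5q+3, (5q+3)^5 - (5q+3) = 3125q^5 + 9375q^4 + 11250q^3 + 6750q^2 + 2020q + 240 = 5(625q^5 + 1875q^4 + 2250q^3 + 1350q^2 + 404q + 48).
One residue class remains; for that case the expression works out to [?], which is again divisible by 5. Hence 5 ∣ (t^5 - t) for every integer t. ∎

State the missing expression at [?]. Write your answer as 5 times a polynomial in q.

The residues treated are {0, 1, 4, 3}, so the missing case is t ≡ 2 (mod 5); write t = 5q+2.
Then (5q+2)^5 - (5q+2) = 3125q^5 + 6250q^4 + 5000q^3 + 2000q^2 + 395q + 30 = 5(625q^5 + 1250q^4 + 1000q^3 + 400q^2 + 79q + 6).

5(625q^5 + 1250q^4 + 1000q^3 + 400q^2 + 79q + 6)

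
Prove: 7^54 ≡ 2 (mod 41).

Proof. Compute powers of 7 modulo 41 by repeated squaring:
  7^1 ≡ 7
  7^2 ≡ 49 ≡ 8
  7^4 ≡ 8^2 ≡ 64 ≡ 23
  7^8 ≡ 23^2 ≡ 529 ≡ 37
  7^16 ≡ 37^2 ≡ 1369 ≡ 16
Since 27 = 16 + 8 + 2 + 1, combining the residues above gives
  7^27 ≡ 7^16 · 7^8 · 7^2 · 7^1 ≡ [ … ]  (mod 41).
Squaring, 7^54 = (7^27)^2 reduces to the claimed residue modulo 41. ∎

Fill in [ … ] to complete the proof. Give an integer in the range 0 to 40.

24

Multiply the listed residues: 16 · 37 · 8 · 7 = 592 → 4736 → 33152.
Reducing modulo 41: 33152 = 808·41 + 24, so 7^27 ≡ 24.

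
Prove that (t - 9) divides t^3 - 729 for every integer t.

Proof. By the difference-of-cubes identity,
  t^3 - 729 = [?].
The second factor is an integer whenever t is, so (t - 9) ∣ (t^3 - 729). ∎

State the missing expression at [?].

(t - 9)(t^2 + 9t + 81)

Polynomial division of t^3 - 729 by t - 9 leaves remainder 0 and quotient t^2 + 9t + 81.
Hence t^3 - 729 = (t - 9)(t^2 + 9t + 81).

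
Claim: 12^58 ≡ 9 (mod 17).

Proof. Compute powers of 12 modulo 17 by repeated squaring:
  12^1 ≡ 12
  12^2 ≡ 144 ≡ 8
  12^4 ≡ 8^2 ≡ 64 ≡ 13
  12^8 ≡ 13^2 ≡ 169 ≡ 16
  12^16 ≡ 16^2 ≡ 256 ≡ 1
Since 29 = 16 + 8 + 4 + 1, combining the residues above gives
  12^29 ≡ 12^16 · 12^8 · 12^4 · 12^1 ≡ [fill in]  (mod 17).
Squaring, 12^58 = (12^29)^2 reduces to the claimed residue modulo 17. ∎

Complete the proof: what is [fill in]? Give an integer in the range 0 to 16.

Multiply the listed residues: 1 · 16 · 13 · 12 = 16 → 208 → 2496.
Reducing modulo 17: 2496 = 146·17 + 14, so 12^29 ≡ 14.

14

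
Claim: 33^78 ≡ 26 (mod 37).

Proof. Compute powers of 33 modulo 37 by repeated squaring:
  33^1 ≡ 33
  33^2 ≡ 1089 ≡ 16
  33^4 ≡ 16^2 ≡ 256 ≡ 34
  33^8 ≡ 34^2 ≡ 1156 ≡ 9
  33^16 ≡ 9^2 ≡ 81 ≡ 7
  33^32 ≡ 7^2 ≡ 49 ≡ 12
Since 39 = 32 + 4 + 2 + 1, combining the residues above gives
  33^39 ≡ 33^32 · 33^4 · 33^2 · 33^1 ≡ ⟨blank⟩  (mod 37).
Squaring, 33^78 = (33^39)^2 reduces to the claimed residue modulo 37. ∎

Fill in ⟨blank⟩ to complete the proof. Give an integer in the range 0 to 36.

Multiply the listed residues: 12 · 34 · 16 · 33 = 408 → 6528 → 215424.
Reducing modulo 37: 215424 = 5822·37 + 10, so 33^39 ≡ 10.

10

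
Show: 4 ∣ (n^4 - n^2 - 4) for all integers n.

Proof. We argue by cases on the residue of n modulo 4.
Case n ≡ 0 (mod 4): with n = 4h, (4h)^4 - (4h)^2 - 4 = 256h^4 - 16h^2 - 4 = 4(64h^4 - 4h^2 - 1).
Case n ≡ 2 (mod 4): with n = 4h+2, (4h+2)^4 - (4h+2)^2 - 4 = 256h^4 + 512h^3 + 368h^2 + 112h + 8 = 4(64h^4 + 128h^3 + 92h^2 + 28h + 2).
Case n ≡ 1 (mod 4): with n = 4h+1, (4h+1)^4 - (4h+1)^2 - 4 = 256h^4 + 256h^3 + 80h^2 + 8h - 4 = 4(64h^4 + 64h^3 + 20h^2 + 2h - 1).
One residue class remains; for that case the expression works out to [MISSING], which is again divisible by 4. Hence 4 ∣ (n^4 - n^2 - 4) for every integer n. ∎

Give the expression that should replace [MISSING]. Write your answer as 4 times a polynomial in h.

4(64h^4 + 192h^3 + 212h^2 + 102h + 17)

The residues treated are {0, 2, 1}, so the missing case is n ≡ 3 (mod 4); write n = 4h+3.
Then (4h+3)^4 - (4h+3)^2 - 4 = 256h^4 + 768h^3 + 848h^2 + 408h + 68 = 4(64h^4 + 192h^3 + 212h^2 + 102h + 17).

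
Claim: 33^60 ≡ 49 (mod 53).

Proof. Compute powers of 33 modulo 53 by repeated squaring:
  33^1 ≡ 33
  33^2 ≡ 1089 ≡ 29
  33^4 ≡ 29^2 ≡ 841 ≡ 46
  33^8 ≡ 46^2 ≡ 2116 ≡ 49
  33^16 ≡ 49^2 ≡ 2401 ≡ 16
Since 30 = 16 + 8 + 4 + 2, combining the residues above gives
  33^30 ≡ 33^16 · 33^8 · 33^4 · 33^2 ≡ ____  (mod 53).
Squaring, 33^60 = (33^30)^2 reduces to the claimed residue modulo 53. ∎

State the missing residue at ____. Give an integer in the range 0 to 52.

33^16 · 33^8 · 33^4 · 33^2 ≡ 16 · 49 · 46 · 29 = 1045856.
1045856 mod 53 = 7, so 33^30 ≡ 7 (mod 53).

7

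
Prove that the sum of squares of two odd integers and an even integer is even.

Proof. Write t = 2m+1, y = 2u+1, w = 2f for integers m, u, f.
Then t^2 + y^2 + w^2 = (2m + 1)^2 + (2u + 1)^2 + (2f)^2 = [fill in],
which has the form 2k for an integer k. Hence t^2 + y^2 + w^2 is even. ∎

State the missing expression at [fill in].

(2m + 1)^2 + (2u + 1)^2 + (2f)^2 = 4f^2 + 4m^2 + 4m + 4u^2 + 4u + 2
= 2(2f^2 + 2m^2 + 2m + 2u^2 + 2u + 1).
Since 2f^2 + 2m^2 + 2m + 2u^2 + 2u + 1 is an integer, the sum of squares is of the form 2k for an integer k.

2(2f^2 + 2m^2 + 2m + 2u^2 + 2u + 1)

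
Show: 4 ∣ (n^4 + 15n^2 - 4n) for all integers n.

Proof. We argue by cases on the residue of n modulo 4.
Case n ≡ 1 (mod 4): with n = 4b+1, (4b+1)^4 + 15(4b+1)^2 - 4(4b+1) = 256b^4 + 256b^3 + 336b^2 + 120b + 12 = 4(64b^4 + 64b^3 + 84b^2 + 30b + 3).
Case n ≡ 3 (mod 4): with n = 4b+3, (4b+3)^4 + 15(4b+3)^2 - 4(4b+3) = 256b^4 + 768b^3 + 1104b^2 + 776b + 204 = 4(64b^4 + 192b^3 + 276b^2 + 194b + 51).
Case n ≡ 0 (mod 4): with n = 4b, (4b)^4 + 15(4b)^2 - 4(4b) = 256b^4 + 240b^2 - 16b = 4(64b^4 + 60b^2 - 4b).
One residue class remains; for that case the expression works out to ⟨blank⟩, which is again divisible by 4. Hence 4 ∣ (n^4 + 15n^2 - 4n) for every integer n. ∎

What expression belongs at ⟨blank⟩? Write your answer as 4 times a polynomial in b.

4(64b^4 + 128b^3 + 156b^2 + 88b + 17)

The residues treated are {1, 3, 0}, so the missing case is n ≡ 2 (mod 4); write n = 4b+2.
Then (4b+2)^4 + 15(4b+2)^2 - 4(4b+2) = 256b^4 + 512b^3 + 624b^2 + 352b + 68 = 4(64b^4 + 128b^3 + 156b^2 + 88b + 17).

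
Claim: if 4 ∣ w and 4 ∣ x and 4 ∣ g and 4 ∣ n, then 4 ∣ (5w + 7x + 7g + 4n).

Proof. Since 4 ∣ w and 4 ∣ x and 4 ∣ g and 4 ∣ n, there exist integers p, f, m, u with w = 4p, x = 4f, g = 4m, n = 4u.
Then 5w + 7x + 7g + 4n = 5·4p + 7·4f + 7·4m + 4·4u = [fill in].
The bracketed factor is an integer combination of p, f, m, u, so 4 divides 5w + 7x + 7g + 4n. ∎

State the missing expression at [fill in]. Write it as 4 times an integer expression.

4(7f + 7m + 5p + 4u)

Pull the common 4 out of every term: 5·4p + 7·4f + 7·4m + 4·4u = 4(7f + 7m + 5p + 4u).
7f + 7m + 5p + 4u is an integer, which exhibits the divisibility.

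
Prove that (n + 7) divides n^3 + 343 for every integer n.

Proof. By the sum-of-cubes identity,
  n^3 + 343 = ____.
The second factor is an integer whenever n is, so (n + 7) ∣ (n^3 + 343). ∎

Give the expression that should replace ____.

(n + 7)(n^2 - 7n + 49)

a^3 + b^3 = (a + b)(a^2 - ab + b^2). With a = n, b = 7:
n^3 + 343 = (n + 7)(n^2 - 7n + 49).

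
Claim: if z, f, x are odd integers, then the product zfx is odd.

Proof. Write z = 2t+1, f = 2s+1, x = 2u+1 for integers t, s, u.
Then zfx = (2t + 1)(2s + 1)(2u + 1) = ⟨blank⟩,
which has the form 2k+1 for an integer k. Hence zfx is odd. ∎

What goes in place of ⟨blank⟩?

2(4stu + 2st + 2su + s + 2tu + t + u) + 1

(2t + 1)(2s + 1)(2u + 1) = 8stu + 4st + 4su + 2s + 4tu + 2t + 2u + 1
= 2(4stu + 2st + 2su + s + 2tu + t + u) + 1.
Since 4stu + 2st + 2su + s + 2tu + t + u is an integer, the product is of the form 2k+1 for an integer k.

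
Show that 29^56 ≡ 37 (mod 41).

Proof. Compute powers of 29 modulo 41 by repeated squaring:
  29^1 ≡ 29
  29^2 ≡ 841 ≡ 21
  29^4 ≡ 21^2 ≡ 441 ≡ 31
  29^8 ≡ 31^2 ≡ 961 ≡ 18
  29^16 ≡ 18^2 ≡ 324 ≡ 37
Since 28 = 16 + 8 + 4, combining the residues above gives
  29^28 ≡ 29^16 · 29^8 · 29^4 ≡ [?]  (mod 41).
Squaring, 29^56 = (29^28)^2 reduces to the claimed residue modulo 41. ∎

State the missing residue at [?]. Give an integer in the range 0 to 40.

29^16 · 29^8 · 29^4 ≡ 37 · 18 · 31 = 20646.
20646 mod 41 = 23, so 29^28 ≡ 23 (mod 41).

23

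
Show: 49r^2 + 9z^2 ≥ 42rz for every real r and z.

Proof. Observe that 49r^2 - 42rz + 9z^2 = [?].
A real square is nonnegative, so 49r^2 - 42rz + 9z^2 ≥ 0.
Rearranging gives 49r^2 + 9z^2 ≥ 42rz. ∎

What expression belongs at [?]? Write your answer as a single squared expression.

The leading and trailing coefficients are 7^2 and 3^2, and 42 = 2·7·3, so the trinomial is (7r - 3z)^2.
Hence 49r^2 - 42rz + 9z^2 ≥ 0.

(7r - 3z)^2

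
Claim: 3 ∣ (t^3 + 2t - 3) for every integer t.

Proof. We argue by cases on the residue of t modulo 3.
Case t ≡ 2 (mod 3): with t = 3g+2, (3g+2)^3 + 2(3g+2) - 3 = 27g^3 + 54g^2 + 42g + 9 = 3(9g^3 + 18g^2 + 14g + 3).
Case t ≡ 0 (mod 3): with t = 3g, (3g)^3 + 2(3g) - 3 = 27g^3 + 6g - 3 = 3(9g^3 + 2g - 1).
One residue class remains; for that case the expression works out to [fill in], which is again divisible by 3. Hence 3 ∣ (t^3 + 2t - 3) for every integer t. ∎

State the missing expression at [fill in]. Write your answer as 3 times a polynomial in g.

3(9g^3 + 9g^2 + 5g)

Only t ≡ 1 (mod 3) is unaccounted for. Put t = 3g+1:
(3g+1)^3 + 2(3g+1) - 3 expands to 27g^3 + 27g^2 + 15g,
and factoring out 3 leaves 3(9g^3 + 9g^2 + 5g).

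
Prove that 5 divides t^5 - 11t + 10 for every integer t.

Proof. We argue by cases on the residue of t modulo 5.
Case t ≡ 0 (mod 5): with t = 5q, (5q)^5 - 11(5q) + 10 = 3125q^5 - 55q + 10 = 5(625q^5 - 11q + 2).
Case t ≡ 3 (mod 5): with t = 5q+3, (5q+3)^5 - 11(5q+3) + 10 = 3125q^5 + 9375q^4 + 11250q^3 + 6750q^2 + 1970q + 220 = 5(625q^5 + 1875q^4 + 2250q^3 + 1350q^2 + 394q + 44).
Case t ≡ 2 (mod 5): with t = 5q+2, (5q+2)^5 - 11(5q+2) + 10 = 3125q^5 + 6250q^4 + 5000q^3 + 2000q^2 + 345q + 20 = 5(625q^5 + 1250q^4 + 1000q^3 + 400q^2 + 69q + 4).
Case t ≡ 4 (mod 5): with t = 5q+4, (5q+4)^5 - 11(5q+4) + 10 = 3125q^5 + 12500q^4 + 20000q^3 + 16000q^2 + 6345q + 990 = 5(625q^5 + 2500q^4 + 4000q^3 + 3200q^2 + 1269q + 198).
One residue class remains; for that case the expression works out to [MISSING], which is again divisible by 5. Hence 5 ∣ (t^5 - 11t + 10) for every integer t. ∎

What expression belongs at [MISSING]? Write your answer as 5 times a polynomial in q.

The residues treated are {0, 3, 2, 4}, so the missing case is t ≡ 1 (mod 5); write t = 5q+1.
Then (5q+1)^5 - 11(5q+1) + 10 = 3125q^5 + 3125q^4 + 1250q^3 + 250q^2 - 30q = 5(625q^5 + 625q^4 + 250q^3 + 50q^2 - 6q).

5(625q^5 + 625q^4 + 250q^3 + 50q^2 - 6q)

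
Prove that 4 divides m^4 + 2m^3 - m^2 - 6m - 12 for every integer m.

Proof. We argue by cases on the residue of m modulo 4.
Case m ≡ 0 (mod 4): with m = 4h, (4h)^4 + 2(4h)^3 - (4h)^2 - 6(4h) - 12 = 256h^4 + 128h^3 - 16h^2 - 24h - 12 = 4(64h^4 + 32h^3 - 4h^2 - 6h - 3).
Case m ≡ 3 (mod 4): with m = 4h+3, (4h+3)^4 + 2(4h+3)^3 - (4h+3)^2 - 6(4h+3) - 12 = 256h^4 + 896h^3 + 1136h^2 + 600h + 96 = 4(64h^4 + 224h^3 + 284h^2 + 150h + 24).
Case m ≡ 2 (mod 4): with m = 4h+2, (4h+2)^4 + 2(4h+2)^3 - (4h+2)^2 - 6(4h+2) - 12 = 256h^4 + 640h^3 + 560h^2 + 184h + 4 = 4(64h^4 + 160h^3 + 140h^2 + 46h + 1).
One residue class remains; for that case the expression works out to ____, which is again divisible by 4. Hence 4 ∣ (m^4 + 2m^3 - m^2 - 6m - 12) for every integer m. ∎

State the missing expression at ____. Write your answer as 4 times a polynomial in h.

4(64h^4 + 96h^3 + 44h^2 + 2h - 4)

Only m ≡ 1 (mod 4) is unaccounted for. Put m = 4h+1:
(4h+1)^4 + 2(4h+1)^3 - (4h+1)^2 - 6(4h+1) - 12 expands to 256h^4 + 384h^3 + 176h^2 + 8h - 16,
and factoring out 4 leaves 4(64h^4 + 96h^3 + 44h^2 + 2h - 4).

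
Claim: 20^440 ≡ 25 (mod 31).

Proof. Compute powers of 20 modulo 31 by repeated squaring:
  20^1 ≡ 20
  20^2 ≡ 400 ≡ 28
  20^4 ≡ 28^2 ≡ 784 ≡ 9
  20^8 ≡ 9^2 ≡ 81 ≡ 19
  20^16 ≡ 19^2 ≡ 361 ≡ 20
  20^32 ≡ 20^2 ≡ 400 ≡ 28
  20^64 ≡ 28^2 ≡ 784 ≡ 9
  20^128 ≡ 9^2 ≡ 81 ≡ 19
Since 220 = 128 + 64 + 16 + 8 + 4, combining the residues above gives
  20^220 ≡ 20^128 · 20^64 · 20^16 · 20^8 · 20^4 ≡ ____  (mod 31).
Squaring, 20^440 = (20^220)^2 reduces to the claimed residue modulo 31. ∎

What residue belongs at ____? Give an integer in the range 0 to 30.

20^128 · 20^64 · 20^16 · 20^8 · 20^4 ≡ 19 · 9 · 20 · 19 · 9 = 584820.
584820 mod 31 = 5, so 20^220 ≡ 5 (mod 31).

5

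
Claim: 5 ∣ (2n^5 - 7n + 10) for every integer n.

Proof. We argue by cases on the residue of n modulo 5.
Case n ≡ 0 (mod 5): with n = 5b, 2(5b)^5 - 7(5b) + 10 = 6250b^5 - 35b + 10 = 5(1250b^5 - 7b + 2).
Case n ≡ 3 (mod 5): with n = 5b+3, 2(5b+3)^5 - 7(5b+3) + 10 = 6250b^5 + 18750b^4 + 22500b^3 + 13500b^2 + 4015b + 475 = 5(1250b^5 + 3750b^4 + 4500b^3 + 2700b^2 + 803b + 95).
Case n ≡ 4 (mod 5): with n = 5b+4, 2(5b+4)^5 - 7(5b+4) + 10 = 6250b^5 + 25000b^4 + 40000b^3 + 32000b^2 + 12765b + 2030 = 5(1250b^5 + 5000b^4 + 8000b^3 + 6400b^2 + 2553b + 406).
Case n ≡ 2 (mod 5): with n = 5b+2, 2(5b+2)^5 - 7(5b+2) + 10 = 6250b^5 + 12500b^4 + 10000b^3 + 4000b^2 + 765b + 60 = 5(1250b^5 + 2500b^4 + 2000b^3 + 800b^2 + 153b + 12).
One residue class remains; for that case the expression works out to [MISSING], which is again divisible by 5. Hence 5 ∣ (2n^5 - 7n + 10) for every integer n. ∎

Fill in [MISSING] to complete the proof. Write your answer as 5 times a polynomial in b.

Only n ≡ 1 (mod 5) is unaccounted for. Put n = 5b+1:
2(5b+1)^5 - 7(5b+1) + 10 expands to 6250b^5 + 6250b^4 + 2500b^3 + 500b^2 + 15b + 5,
and factoring out 5 leaves 5(1250b^5 + 1250b^4 + 500b^3 + 100b^2 + 3b + 1).

5(1250b^5 + 1250b^4 + 500b^3 + 100b^2 + 3b + 1)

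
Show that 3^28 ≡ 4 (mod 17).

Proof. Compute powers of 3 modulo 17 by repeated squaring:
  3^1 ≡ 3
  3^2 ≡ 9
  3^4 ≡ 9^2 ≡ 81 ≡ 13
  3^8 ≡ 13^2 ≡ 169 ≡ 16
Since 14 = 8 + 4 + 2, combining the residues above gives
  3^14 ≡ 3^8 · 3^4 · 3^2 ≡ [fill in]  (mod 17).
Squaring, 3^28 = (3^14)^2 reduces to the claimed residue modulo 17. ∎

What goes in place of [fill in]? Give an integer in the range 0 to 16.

Multiply the listed residues: 16 · 13 · 9 = 208 → 1872.
Reducing modulo 17: 1872 = 110·17 + 2, so 3^14 ≡ 2.

2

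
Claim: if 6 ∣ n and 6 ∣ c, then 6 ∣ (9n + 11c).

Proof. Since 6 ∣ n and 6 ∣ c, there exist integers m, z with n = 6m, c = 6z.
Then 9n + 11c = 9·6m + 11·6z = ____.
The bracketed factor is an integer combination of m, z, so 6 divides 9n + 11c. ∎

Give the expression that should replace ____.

Each term has a factor of 6: 9·6m + 11·6z = 6·(9m + 11z).
Since 9m + 11z is an integer, 6 ∣ (9n + 11c).

6(9m + 11z)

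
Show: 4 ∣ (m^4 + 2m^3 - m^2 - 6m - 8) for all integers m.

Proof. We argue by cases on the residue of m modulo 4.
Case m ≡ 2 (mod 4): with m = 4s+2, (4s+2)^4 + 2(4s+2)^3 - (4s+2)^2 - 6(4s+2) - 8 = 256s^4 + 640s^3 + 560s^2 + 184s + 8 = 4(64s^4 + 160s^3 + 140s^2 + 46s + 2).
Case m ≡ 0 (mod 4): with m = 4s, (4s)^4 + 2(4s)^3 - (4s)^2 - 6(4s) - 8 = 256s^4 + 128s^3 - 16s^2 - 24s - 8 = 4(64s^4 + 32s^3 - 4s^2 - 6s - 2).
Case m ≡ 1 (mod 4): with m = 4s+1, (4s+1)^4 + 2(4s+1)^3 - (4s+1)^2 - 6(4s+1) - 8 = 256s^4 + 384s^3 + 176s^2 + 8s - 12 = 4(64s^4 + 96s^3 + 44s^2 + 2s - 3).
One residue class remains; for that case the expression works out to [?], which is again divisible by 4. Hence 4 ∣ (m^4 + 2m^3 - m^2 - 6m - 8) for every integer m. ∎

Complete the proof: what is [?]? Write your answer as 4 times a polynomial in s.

4(64s^4 + 224s^3 + 284s^2 + 150s + 25)

The residues treated are {2, 0, 1}, so the missing case is m ≡ 3 (mod 4); write m = 4s+3.
Then (4s+3)^4 + 2(4s+3)^3 - (4s+3)^2 - 6(4s+3) - 8 = 256s^4 + 896s^3 + 1136s^2 + 600s + 100 = 4(64s^4 + 224s^3 + 284s^2 + 150s + 25).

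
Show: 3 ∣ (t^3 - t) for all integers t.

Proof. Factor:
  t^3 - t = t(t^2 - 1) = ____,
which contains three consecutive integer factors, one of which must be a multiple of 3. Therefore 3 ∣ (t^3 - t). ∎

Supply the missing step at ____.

(t - 1)t(t + 1)

t(t^2 - 1) = t(t - 1)(t + 1) = (t - 1)t(t + 1).
These three factors are consecutive integers, so their product is divisible by 3.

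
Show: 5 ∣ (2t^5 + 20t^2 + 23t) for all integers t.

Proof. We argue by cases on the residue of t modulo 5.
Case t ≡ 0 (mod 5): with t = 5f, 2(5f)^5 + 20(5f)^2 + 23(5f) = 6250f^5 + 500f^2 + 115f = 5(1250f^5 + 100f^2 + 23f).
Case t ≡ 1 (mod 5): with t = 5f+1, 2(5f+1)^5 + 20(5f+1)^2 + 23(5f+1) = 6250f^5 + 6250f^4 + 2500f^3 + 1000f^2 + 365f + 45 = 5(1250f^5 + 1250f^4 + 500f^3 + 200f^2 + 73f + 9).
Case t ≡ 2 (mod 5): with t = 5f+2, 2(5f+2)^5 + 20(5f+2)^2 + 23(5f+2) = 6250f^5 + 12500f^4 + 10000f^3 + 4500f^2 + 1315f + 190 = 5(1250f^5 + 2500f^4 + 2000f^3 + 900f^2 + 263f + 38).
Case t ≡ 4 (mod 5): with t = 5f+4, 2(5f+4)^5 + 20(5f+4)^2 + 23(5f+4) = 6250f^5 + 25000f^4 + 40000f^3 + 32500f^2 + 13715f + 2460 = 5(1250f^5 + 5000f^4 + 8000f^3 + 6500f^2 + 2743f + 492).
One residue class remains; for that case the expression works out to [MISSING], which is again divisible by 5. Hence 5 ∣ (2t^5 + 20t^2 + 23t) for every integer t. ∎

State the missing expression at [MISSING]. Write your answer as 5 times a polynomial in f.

5(1250f^5 + 3750f^4 + 4500f^3 + 2800f^2 + 953f + 147)

Only t ≡ 3 (mod 5) is unaccounted for. Put t = 5f+3:
2(5f+3)^5 + 20(5f+3)^2 + 23(5f+3) expands to 6250f^5 + 18750f^4 + 22500f^3 + 14000f^2 + 4765f + 735,
and factoring out 5 leaves 5(1250f^5 + 3750f^4 + 4500f^3 + 2800f^2 + 953f + 147).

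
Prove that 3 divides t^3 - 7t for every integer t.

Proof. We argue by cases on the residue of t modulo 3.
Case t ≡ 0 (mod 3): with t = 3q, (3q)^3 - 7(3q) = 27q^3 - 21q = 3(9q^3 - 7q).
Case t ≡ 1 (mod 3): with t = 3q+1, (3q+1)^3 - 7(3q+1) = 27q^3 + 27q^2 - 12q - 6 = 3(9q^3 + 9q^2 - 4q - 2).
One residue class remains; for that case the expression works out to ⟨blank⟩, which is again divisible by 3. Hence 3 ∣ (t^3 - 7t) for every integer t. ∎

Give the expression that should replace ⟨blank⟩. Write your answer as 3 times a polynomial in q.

3(9q^3 + 18q^2 + 5q - 2)

The residues treated are {0, 1}, so the missing case is t ≡ 2 (mod 3); write t = 3q+2.
Then (3q+2)^3 - 7(3q+2) = 27q^3 + 54q^2 + 15q - 6 = 3(9q^3 + 18q^2 + 5q - 2).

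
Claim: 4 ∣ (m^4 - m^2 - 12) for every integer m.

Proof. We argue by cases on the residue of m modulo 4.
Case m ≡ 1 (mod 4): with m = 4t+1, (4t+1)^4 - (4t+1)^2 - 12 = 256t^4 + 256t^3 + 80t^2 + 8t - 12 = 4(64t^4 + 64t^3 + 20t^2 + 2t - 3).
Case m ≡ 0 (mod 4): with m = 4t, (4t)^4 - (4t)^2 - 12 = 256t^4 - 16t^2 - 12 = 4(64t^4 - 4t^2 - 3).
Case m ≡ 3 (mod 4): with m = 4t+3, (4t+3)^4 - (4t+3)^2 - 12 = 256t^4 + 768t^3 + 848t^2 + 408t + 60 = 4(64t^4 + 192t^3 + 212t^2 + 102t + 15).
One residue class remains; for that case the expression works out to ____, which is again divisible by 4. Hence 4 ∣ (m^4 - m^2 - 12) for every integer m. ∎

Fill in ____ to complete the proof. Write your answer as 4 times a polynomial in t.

The residues treated are {1, 0, 3}, so the missing case is m ≡ 2 (mod 4); write m = 4t+2.
Then (4t+2)^4 - (4t+2)^2 - 12 = 256t^4 + 512t^3 + 368t^2 + 112t = 4(64t^4 + 128t^3 + 92t^2 + 28t).

4(64t^4 + 128t^3 + 92t^2 + 28t)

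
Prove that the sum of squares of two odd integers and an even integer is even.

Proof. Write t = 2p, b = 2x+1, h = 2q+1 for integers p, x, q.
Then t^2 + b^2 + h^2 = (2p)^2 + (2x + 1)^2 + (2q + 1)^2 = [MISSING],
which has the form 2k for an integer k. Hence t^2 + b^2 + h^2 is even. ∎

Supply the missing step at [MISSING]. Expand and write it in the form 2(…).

2(2p^2 + 2q^2 + 2q + 2x^2 + 2x + 1)

Expanding: (2p)^2 + (2x + 1)^2 + (2q + 1)^2 = 4p^2 + 4q^2 + 4q + 4x^2 + 4x + 2.
Every term is even; pulling out the factor of 2 gives 2(2p^2 + 2q^2 + 2q + 2x^2 + 2x + 1).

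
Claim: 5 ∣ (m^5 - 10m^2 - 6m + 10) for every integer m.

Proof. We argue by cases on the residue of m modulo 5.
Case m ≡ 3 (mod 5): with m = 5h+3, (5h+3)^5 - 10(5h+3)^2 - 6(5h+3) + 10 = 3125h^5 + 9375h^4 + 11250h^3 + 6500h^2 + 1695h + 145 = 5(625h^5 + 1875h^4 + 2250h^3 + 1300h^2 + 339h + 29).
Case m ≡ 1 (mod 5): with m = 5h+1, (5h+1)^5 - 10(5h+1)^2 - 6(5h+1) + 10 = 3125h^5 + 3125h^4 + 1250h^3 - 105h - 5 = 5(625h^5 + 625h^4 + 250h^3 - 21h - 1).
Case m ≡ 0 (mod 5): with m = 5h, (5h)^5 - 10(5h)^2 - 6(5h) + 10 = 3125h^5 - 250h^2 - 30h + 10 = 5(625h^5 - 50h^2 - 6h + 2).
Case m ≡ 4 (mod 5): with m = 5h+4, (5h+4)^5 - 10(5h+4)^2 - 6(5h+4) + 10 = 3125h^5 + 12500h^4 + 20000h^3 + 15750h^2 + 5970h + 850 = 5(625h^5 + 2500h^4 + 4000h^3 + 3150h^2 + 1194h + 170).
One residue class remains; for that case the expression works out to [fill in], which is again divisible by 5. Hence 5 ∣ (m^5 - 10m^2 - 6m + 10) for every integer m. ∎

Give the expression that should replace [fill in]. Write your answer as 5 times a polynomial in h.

Only m ≡ 2 (mod 5) is unaccounted for. Put m = 5h+2:
(5h+2)^5 - 10(5h+2)^2 - 6(5h+2) + 10 expands to 3125h^5 + 6250h^4 + 5000h^3 + 1750h^2 + 170h - 10,
and factoring out 5 leaves 5(625h^5 + 1250h^4 + 1000h^3 + 350h^2 + 34h - 2).

5(625h^5 + 1250h^4 + 1000h^3 + 350h^2 + 34h - 2)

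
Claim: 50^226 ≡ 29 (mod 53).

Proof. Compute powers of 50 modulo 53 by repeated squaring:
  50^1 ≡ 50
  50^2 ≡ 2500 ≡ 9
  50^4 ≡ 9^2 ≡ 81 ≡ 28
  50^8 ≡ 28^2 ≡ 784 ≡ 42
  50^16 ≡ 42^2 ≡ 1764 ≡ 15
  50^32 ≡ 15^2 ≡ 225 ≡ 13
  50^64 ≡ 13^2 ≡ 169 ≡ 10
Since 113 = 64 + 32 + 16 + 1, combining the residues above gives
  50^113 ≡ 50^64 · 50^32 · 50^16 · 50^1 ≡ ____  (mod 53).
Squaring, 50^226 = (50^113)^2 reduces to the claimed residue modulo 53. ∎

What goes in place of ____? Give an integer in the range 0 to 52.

33

Multiply the listed residues: 10 · 13 · 15 · 50 = 130 → 1950 → 97500.
Reducing modulo 53: 97500 = 1839·53 + 33, so 50^113 ≡ 33.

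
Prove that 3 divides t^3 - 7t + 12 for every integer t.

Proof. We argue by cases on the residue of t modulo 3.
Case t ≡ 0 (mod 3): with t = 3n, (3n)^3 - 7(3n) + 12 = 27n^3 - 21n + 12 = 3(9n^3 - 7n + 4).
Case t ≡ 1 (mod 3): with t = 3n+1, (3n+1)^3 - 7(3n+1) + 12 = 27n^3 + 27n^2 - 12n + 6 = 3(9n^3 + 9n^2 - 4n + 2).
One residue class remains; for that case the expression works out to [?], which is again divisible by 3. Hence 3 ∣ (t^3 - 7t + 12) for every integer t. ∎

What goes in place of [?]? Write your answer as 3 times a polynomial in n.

The residues treated are {0, 1}, so the missing case is t ≡ 2 (mod 3); write t = 3n+2.
Then (3n+2)^3 - 7(3n+2) + 12 = 27n^3 + 54n^2 + 15n + 6 = 3(9n^3 + 18n^2 + 5n + 2).

3(9n^3 + 18n^2 + 5n + 2)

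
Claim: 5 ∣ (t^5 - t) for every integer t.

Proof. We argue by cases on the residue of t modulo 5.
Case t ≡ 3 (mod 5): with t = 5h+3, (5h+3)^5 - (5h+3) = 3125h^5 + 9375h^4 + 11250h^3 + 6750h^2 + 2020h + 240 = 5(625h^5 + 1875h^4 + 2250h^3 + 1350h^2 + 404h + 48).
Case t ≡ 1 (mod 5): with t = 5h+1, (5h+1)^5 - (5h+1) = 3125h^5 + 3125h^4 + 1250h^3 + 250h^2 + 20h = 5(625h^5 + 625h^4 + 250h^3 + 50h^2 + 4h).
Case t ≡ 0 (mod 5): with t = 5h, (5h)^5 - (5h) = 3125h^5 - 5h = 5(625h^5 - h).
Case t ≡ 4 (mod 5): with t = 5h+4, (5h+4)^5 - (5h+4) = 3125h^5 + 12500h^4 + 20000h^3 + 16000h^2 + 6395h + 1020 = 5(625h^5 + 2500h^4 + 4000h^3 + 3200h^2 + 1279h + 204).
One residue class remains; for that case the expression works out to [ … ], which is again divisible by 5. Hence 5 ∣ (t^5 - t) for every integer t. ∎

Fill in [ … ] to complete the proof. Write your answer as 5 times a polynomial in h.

The residues treated are {3, 1, 0, 4}, so the missing case is t ≡ 2 (mod 5); write t = 5h+2.
Then (5h+2)^5 - (5h+2) = 3125h^5 + 6250h^4 + 5000h^3 + 2000h^2 + 395h + 30 = 5(625h^5 + 1250h^4 + 1000h^3 + 400h^2 + 79h + 6).

5(625h^5 + 1250h^4 + 1000h^3 + 400h^2 + 79h + 6)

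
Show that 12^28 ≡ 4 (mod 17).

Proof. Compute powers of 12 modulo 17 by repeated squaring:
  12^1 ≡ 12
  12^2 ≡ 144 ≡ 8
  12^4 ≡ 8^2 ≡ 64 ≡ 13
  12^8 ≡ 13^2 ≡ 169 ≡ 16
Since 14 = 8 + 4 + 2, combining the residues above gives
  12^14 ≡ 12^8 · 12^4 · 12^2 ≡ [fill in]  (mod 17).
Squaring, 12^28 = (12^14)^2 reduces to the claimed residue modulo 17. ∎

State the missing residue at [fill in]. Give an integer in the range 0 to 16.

15

12^8 · 12^4 · 12^2 ≡ 16 · 13 · 8 = 1664.
1664 mod 17 = 15, so 12^14 ≡ 15 (mod 17).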